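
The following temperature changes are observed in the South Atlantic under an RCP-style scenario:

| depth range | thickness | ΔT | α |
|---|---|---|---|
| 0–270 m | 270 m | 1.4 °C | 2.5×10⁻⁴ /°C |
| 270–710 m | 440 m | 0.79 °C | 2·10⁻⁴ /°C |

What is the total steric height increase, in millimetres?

160 mm of thermosteric rise

Layer 1: 1.4 × 2.5×10⁻⁴ × 270 = 0.09450 m
270–710 m: 440 × 2×10⁻⁴ × 0.79 = 0.06952 m
Δh = 0.09450 + 0.06952 = 0.16402 m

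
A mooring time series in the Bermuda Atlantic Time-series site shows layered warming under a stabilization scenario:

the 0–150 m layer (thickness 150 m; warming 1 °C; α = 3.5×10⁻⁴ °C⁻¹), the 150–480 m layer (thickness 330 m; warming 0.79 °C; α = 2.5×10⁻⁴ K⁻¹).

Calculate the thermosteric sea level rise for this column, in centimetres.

12 cm

1 × 3.5×10⁻⁴ × 150 = 0.05250 m
150–480 m: 0.79 × 330 × 2.5×10⁻⁴ = 0.065175 m
Δh = 0.05250 + 0.065175 = 0.117675 m ≈ 12 cm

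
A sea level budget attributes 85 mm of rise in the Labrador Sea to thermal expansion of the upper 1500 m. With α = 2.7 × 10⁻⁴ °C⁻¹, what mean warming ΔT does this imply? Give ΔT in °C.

ΔT = Δh/(αH) = 0.085 / (2.7×10⁻⁴ × 1500) ≈ 0.2099 °C

0.21 °C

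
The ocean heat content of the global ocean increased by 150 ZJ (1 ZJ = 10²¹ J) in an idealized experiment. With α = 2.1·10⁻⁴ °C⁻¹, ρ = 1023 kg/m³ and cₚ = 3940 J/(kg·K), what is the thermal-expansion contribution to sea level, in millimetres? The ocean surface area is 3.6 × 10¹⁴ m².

Per unit area: Q = 150×10²¹ / (3.6×10¹⁴) ≈ 4.167×10⁸ J/m²
Δh = αQ/(ρcₚ) = 2.1×10⁻⁴ × 4.167×10⁸ / (1023 × 3940) ≈ 0.021711 m

22 mm of thermosteric rise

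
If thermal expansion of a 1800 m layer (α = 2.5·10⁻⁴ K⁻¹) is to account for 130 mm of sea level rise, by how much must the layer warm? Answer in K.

ΔT = Δh/(αH) = 0.13 / (2.5×10⁻⁴ × 1800) ≈ 0.2889 K

ΔT ≈ 0.289 K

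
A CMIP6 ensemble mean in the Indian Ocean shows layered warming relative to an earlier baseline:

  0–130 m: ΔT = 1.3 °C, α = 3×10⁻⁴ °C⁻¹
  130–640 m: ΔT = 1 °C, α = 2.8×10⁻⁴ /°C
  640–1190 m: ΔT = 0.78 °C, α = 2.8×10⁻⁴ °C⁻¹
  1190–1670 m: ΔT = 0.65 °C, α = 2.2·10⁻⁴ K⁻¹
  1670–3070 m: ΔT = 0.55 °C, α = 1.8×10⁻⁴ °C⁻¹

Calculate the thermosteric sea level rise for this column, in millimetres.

Δh = 521 mm

0–130 m: 130 × 3×10⁻⁴ × 1.3 = 0.05070 m
130–640 m: 1 × 2.8×10⁻⁴ × 510 = 0.14280 m
Layer 3: 0.78 × 2.8×10⁻⁴ × 550 = 0.12012 m
1190–1670 m: 0.65 × 2.2×10⁻⁴ × 480 = 0.06864 m
Layer 5: 1400 × 0.55 × 1.8×10⁻⁴ = 0.13860 m
Δh = 0.05070 + 0.14280 + 0.12012 + 0.06864 + 0.13860 = 0.52086 m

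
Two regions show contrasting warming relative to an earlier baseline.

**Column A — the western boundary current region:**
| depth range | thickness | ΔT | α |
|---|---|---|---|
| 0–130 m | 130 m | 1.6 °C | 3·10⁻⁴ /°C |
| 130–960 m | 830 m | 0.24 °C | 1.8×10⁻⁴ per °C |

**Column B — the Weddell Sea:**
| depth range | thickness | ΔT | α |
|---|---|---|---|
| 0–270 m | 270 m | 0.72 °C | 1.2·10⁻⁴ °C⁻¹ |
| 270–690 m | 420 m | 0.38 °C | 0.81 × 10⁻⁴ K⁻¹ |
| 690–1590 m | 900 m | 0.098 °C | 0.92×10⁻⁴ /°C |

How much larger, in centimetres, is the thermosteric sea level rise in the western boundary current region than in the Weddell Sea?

A 0–130 m: 130 × 1.6 × 3×10⁻⁴ = 0.06240 m
A 830 × 1.8×10⁻⁴ × 0.24 = 0.035856 m
A total: 0.098256 m
B 0–270 m: 1.2×10⁻⁴ × 0.72 × 270 = 0.023328 m
B 0.38 × 0.81×10⁻⁴ × 420 = 0.0129276 m
B 900 × 0.92×10⁻⁴ × 0.098 = 0.0081144 m
B total: 0.04437 m
Difference: 0.098256 − 0.04437 = 0.053886 m

5.39 cm larger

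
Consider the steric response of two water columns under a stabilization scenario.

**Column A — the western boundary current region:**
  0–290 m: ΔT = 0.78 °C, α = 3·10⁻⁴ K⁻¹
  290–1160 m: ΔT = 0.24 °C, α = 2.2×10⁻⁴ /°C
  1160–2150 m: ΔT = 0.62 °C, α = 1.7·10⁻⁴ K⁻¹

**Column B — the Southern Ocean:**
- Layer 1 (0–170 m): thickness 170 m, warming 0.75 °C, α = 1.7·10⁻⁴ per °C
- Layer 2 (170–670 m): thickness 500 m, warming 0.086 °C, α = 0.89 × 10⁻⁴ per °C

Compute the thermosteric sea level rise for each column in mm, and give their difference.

A Layer 1: 3×10⁻⁴ × 290 × 0.78 = 0.06786 m
A Layer 2: 870 × 0.24 × 2.2×10⁻⁴ = 0.045936 m
A 990 × 0.62 × 1.7×10⁻⁴ = 0.104346 m
A total: 0.218142 m
B Layer 1: 170 × 1.7×10⁻⁴ × 0.75 = 0.021675 m
B Layer 2: 500 × 0.89×10⁻⁴ × 0.086 = 0.003827 m
B total: 0.025502 m
Difference: 0.218142 − 0.025502 = 0.19264 m

A: 220 mm; B: 26 mm; difference 190 mm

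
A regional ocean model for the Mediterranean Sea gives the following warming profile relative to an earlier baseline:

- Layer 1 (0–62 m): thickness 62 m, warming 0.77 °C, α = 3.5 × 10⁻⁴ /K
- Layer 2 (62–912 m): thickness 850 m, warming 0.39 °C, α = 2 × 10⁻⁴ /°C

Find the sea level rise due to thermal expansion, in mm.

Layer 1: 3.5×10⁻⁴ × 62 × 0.77 = 0.016709 m
62–912 m: 850 × 0.39 × 2×10⁻⁴ = 0.06630 m
Δh = 0.016709 + 0.06630 = 0.083009 m

Δh = 83 mm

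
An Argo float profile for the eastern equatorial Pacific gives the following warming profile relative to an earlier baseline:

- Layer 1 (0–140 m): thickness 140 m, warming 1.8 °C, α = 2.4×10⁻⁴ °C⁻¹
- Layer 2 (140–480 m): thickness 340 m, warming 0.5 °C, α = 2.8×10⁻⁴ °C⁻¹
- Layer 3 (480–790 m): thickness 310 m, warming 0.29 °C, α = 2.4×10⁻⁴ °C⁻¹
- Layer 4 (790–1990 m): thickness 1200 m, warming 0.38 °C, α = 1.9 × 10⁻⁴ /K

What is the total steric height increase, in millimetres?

216 mm of thermosteric rise

1.8 × 140 × 2.4×10⁻⁴ = 0.06048 m
Layer 2: 2.8×10⁻⁴ × 340 × 0.5 = 0.04760 m
480–790 m: 2.4×10⁻⁴ × 310 × 0.29 = 0.021576 m
790–1990 m: 0.38 × 1.9×10⁻⁴ × 1200 = 0.08664 m
Δh = 0.06048 + 0.04760 + 0.021576 + 0.08664 = 0.216296 m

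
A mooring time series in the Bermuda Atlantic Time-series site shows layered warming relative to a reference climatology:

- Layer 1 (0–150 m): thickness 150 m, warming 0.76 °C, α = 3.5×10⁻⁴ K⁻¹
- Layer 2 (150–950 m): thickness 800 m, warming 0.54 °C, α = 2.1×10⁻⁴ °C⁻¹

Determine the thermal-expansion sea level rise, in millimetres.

130 mm of thermosteric rise

0–150 m: 150 × 3.5×10⁻⁴ × 0.76 = 0.03990 m
0.54 × 800 × 2.1×10⁻⁴ = 0.09072 m
Δh = 0.03990 + 0.09072 = 0.13062 m ≈ 130 mm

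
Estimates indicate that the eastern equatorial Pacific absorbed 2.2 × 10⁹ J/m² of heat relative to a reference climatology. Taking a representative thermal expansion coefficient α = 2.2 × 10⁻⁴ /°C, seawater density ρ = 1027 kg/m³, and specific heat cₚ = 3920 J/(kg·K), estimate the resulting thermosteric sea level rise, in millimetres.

about 120 mm

Δh = αQ/(ρcₚ) = 2.2×10⁻⁴ × 2.2×10⁹ / (1027 × 3920) ≈ 0.12022 m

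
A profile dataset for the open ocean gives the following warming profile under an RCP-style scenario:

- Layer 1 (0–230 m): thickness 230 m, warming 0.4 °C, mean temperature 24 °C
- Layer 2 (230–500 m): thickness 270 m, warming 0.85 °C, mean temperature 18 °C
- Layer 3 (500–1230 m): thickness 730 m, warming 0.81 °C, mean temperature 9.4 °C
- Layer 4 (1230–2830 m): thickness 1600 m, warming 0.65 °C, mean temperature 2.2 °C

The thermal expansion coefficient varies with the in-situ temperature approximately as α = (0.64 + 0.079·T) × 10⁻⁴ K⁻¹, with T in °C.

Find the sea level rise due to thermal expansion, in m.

Layer 1: α = (0.64 + 0.079×24)×10⁻⁴ = 2.536×10⁻⁴ K⁻¹
Layer 2: α = (0.64 + 0.079×18)×10⁻⁴ = 2.062×10⁻⁴ K⁻¹
Layer 3: α = (0.64 + 0.079×9.4)×10⁻⁴ = 1.3826×10⁻⁴ K⁻¹
Layer 4: α = (0.64 + 0.079×2.2)×10⁻⁴ = 0.8138×10⁻⁴ K⁻¹
Layer 1: 0.4 × 230 × 2.536×10⁻⁴ = 0.0233312 m
230–500 m: 270 × 2.062×10⁻⁴ × 0.85 = 0.0473229 m
Layer 3: 730 × 1.3826×10⁻⁴ × 0.81 = 0.081753138 m
1230–2830 m: 1600 × 0.8138×10⁻⁴ × 0.65 = 0.0846352 m
Δh = 0.0233312 + 0.0473229 + 0.081753138 + 0.0846352 = 0.237042438 m

0.24 m of thermosteric rise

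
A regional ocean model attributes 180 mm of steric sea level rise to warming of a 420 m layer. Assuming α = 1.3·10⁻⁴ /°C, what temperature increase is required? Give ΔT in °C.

ΔT ≈ 3.3 °C

ΔT = Δh/(αH) = 0.18 / (1.3×10⁻⁴ × 420) ≈ 3.297 °C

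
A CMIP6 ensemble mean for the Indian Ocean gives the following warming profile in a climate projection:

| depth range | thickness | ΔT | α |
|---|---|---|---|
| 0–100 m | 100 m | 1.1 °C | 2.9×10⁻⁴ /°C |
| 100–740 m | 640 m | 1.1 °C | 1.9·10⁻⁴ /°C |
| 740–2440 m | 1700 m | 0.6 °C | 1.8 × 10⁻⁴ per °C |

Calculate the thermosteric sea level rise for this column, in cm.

2.9×10⁻⁴ × 1.1 × 100 = 0.03190 m
Layer 2: 640 × 1.9×10⁻⁴ × 1.1 = 0.13376 m
Layer 3: 1.8×10⁻⁴ × 1700 × 0.6 = 0.18360 m
Δh = 0.03190 + 0.13376 + 0.18360 = 0.34926 m

Δh ≈ 35 cm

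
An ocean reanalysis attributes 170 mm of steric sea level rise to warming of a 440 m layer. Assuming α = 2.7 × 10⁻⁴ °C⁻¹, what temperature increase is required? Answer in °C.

ΔT = Δh/(αH) = 0.17 / (2.7×10⁻⁴ × 440) ≈ 1.431 °C

ΔT ≈ 1.4 °C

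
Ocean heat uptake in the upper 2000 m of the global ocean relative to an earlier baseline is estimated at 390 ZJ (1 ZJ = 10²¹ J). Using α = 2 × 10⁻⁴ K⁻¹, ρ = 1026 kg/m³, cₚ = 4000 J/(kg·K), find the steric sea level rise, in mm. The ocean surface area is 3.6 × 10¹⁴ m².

Δh ≈ 53 mm

Per unit area: Q = 390×10²¹ / (3.6×10¹⁴) ≈ 1.083×10⁹ J/m²
Δh = αQ/(ρcₚ) = 2×10⁻⁴ × 1.083×10⁹ / (1026 × 4000) ≈ 0.052778 m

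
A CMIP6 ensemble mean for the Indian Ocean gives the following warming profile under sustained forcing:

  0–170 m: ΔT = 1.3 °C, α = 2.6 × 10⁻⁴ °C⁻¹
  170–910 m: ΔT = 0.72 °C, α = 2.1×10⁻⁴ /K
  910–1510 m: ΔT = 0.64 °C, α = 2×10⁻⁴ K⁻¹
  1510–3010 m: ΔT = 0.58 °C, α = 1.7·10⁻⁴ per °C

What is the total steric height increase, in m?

Δh ≈ 0.394 m

2.6×10⁻⁴ × 1.3 × 170 = 0.05746 m
0.72 × 740 × 2.1×10⁻⁴ = 0.111888 m
910–1510 m: 2×10⁻⁴ × 0.64 × 600 = 0.07680 m
1.7×10⁻⁴ × 1500 × 0.58 = 0.14790 m
Δh = 0.05746 + 0.111888 + 0.07680 + 0.14790 = 0.394048 m ≈ 0.394 m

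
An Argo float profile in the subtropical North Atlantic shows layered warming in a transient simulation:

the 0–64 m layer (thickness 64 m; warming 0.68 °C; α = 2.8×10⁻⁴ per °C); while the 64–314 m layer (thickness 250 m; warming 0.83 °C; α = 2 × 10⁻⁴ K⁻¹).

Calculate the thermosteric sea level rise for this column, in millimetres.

Δh = 53.7 mm

0–64 m: 0.68 × 64 × 2.8×10⁻⁴ = 0.0121856 m
Layer 2: 250 × 0.83 × 2×10⁻⁴ = 0.04150 m
Δh = 0.0121856 + 0.04150 = 0.0536856 m ≈ 53.7 mm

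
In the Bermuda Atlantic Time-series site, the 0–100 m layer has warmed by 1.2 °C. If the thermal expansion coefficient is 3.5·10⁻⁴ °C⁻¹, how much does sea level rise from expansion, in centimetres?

Δh = αΔT·H = 3.5×10⁻⁴ × 1.2 × 100 = 0.04200 m

Δh = 4.2 cm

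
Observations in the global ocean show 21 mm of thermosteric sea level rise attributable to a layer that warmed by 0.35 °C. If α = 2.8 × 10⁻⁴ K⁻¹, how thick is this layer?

H = Δh/(αΔT) = 0.021 / (2.8×10⁻⁴ × 0.35) ≈ 214.3 m

about 214 m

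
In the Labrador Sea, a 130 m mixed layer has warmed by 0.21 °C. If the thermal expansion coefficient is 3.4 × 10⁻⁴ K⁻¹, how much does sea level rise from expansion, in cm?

Δh = αΔT·H = 3.4×10⁻⁴ × 0.21 × 130 = 0.009282 m

0.928 cm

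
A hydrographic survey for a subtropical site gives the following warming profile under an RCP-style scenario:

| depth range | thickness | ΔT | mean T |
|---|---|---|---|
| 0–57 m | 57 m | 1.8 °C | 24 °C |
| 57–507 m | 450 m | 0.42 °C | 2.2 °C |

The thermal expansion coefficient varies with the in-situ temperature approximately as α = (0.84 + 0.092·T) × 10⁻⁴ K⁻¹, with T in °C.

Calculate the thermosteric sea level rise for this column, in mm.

Layer 1: α = (0.84 + 0.092×24)×10⁻⁴ = 3.048×10⁻⁴ K⁻¹
Layer 2: α = (0.84 + 0.092×2.2)×10⁻⁴ = 1.0424×10⁻⁴ K⁻¹
0–57 m: 3.048×10⁻⁴ × 57 × 1.8 = 0.03127248 m
57–507 m: 0.42 × 450 × 1.0424×10⁻⁴ = 0.01970136 m
Δh = 0.03127248 + 0.01970136 = 0.05097384 m

51 mm of thermosteric rise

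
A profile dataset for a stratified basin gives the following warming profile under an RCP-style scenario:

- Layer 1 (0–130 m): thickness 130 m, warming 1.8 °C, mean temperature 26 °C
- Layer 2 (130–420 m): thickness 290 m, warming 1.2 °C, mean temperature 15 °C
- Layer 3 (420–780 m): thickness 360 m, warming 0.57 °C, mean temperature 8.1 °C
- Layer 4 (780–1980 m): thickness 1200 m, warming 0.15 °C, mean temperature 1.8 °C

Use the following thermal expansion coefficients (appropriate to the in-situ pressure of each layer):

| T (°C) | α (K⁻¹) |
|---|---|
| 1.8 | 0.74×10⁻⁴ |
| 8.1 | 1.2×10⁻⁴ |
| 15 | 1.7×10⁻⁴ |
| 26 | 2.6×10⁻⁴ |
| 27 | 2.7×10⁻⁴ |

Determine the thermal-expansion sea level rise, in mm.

Layer 1 at 26 °C → α = 2.6×10⁻⁴ K⁻¹
Layer 2 at 15 °C → α = 1.7×10⁻⁴ K⁻¹
Layer 3 at 8.1 °C → α = 1.2×10⁻⁴ K⁻¹
Layer 4 at 1.8 °C → α = 0.74×10⁻⁴ K⁻¹
0–130 m: 1.8 × 2.6×10⁻⁴ × 130 = 0.06084 m
1.2 × 290 × 1.7×10⁻⁴ = 0.05916 m
420–780 m: 1.2×10⁻⁴ × 0.57 × 360 = 0.024624 m
1200 × 0.74×10⁻⁴ × 0.15 = 0.01332 m
Δh = 0.06084 + 0.05916 + 0.024624 + 0.01332 = 0.157944 m ≈ 158 mm

Δh ≈ 158 mm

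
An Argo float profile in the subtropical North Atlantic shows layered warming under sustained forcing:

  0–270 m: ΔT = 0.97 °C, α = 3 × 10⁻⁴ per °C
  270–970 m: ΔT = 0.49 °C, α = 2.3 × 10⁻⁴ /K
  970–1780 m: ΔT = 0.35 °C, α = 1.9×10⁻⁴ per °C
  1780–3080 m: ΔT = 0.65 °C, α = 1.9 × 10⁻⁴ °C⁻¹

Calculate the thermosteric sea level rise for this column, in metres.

Layer 1: 0.97 × 270 × 3×10⁻⁴ = 0.07857 m
Layer 2: 0.49 × 2.3×10⁻⁴ × 700 = 0.07889 m
970–1780 m: 810 × 1.9×10⁻⁴ × 0.35 = 0.053865 m
Layer 4: 0.65 × 1.9×10⁻⁴ × 1300 = 0.16055 m
Δh = 0.07857 + 0.07889 + 0.053865 + 0.16055 = 0.371875 m

Δh ≈ 0.372 m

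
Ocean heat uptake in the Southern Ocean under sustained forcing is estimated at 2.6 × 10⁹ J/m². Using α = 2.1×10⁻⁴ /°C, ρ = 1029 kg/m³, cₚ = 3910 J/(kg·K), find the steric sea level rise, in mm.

Δh = αQ/(ρcₚ) = 2.1×10⁻⁴ × 2.6×10⁹ / (1029 × 3910) ≈ 0.13571 m

140 mm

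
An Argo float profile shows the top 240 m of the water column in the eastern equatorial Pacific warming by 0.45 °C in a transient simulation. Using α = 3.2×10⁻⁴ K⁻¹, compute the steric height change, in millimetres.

Δh ≈ 34.6 mm

Δh = αΔT·H = 3.2×10⁻⁴ × 0.45 × 240 = 0.03456 m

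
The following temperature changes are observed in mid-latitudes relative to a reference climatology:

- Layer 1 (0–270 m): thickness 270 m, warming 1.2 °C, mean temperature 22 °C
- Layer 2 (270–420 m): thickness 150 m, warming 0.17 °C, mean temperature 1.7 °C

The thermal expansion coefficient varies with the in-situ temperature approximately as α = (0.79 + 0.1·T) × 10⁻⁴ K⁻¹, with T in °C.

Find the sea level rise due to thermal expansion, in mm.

about 99 mm

Layer 1: α = (0.79 + 0.1×22)×10⁻⁴ = 2.99×10⁻⁴ K⁻¹
Layer 2: α = (0.79 + 0.1×1.7)×10⁻⁴ = 0.96×10⁻⁴ K⁻¹
0–270 m: 2.99×10⁻⁴ × 270 × 1.2 = 0.096876 m
270–420 m: 150 × 0.17 × 0.96×10⁻⁴ = 0.002448 m
Δh = 0.096876 + 0.002448 = 0.099324 m ≈ 99 mm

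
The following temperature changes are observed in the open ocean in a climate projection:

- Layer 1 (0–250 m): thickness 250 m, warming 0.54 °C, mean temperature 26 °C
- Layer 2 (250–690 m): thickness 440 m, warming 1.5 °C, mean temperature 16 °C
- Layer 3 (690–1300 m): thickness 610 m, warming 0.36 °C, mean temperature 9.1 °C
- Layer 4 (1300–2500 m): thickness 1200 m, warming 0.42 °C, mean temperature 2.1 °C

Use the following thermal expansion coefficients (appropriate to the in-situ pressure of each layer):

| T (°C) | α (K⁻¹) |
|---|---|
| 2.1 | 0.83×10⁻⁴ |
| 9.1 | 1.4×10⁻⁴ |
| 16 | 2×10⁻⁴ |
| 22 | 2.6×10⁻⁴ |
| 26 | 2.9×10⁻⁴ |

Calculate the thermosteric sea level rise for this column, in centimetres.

Layer 1 at 26 °C → α = 2.9×10⁻⁴ K⁻¹
Layer 2 at 16 °C → α = 2×10⁻⁴ K⁻¹
Layer 3 at 9.1 °C → α = 1.4×10⁻⁴ K⁻¹
Layer 4 at 2.1 °C → α = 0.83×10⁻⁴ K⁻¹
2.9×10⁻⁴ × 250 × 0.54 = 0.03915 m
1.5 × 440 × 2×10⁻⁴ = 0.13200 m
610 × 1.4×10⁻⁴ × 0.36 = 0.030744 m
0.83×10⁻⁴ × 0.42 × 1200 = 0.041832 m
Δh = 0.03915 + 0.13200 + 0.030744 + 0.041832 = 0.243726 m ≈ 24 cm

about 24 cm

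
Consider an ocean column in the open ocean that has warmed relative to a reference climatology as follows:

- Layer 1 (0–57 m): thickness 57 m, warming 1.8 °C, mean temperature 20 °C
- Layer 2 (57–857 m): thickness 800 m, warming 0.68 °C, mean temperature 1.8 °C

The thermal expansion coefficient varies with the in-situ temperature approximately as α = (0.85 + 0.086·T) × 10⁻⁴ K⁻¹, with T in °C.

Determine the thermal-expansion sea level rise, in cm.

8.10 cm of thermosteric rise

Layer 1: α = (0.85 + 0.086×20)×10⁻⁴ = 2.57×10⁻⁴ K⁻¹
Layer 2: α = (0.85 + 0.086×1.8)×10⁻⁴ = 1.0048×10⁻⁴ K⁻¹
Layer 1: 2.57×10⁻⁴ × 57 × 1.8 = 0.0263682 m
57–857 m: 1.0048×10⁻⁴ × 800 × 0.68 = 0.05466112 m
Δh = 0.0263682 + 0.05466112 = 0.08102932 m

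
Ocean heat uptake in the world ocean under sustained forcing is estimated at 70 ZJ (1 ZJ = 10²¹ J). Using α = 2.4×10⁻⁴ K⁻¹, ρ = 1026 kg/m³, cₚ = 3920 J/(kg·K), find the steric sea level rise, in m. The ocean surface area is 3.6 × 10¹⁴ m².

Per unit area: Q = 70×10²¹ / (3.6×10¹⁴) ≈ 1.944×10⁸ J/m²
Δh = αQ/(ρcₚ) = 2.4×10⁻⁴ × 1.944×10⁸ / (1026 × 3920) ≈ 0.01160 m

0.0116 m of thermosteric rise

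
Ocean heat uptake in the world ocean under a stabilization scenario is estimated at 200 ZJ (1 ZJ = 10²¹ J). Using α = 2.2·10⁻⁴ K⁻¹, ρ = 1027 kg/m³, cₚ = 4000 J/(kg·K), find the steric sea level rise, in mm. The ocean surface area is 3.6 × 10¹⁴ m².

29.8 mm

Per unit area: Q = 200×10²¹ / (3.6×10¹⁴) ≈ 5.556×10⁸ J/m²
Δh = αQ/(ρcₚ) = 2.2×10⁻⁴ × 5.556×10⁸ / (1027 × 4000) ≈ 0.029755 m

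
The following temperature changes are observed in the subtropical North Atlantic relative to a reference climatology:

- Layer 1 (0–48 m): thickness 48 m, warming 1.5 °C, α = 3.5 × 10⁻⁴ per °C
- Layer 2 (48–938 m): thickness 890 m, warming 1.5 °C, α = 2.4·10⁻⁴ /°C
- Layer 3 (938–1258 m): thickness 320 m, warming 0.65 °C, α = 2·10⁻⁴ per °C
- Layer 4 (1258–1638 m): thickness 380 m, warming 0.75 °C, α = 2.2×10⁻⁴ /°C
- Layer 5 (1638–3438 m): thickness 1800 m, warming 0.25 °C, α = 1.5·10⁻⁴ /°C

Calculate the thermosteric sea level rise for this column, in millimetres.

Δh ≈ 517 mm

Layer 1: 3.5×10⁻⁴ × 48 × 1.5 = 0.02520 m
2.4×10⁻⁴ × 890 × 1.5 = 0.32040 m
320 × 2×10⁻⁴ × 0.65 = 0.04160 m
2.2×10⁻⁴ × 380 × 0.75 = 0.06270 m
Layer 5: 1800 × 0.25 × 1.5×10⁻⁴ = 0.06750 m
Δh = 0.02520 + 0.32040 + 0.04160 + 0.06270 + 0.06750 = 0.51740 m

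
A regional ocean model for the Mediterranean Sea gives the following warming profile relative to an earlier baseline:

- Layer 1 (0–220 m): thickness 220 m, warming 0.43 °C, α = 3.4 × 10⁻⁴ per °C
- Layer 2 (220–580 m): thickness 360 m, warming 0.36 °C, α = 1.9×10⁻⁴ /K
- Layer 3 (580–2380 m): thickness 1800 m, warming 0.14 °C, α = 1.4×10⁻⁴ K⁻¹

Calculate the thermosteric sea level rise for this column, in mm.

0–220 m: 220 × 0.43 × 3.4×10⁻⁴ = 0.032164 m
360 × 1.9×10⁻⁴ × 0.36 = 0.024624 m
580–2380 m: 0.14 × 1800 × 1.4×10⁻⁴ = 0.03528 m
Δh = 0.032164 + 0.024624 + 0.03528 = 0.092068 m

92.1 mm of thermosteric rise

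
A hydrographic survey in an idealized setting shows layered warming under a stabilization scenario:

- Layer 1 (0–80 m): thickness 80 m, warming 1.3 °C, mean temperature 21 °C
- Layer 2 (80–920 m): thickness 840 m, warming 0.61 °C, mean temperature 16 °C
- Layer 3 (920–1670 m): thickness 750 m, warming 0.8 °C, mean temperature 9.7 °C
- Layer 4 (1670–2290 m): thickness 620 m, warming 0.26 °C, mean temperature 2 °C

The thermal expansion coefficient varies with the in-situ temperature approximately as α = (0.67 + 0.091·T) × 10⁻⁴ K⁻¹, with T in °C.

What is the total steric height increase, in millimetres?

Layer 1: α = (0.67 + 0.091×21)×10⁻⁴ = 2.581×10⁻⁴ K⁻¹
Layer 2: α = (0.67 + 0.091×16)×10⁻⁴ = 2.126×10⁻⁴ K⁻¹
Layer 3: α = (0.67 + 0.091×9.7)×10⁻⁴ = 1.5527×10⁻⁴ K⁻¹
Layer 4: α = (0.67 + 0.091×2)×10⁻⁴ = 0.852×10⁻⁴ K⁻¹
0–80 m: 1.3 × 2.581×10⁻⁴ × 80 = 0.0268424 m
80–920 m: 2.126×10⁻⁴ × 0.61 × 840 = 0.10893624 m
920–1670 m: 1.5527×10⁻⁴ × 750 × 0.8 = 0.093162 m
1670–2290 m: 620 × 0.852×10⁻⁴ × 0.26 = 0.01373424 m
Δh = 0.0268424 + 0.10893624 + 0.093162 + 0.01373424 = 0.24267488 m ≈ 243 mm

Δh ≈ 243 mm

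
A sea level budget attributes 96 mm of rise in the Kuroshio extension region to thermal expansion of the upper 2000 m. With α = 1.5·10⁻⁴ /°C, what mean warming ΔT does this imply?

ΔT ≈ 0.320 °C

ΔT = Δh/(αH) = 0.096 / (1.5×10⁻⁴ × 2000) = 0.3200 °C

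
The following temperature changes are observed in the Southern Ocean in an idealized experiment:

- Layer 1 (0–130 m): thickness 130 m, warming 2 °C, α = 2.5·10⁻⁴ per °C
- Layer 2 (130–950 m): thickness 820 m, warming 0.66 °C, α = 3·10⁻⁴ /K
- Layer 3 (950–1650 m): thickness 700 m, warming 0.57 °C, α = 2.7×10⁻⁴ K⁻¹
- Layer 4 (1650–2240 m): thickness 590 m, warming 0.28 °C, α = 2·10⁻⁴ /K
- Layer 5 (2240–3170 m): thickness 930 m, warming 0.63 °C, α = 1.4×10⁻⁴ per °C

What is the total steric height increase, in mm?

Δh = 450 mm

Layer 1: 2.5×10⁻⁴ × 2 × 130 = 0.06500 m
Layer 2: 820 × 3×10⁻⁴ × 0.66 = 0.16236 m
Layer 3: 700 × 2.7×10⁻⁴ × 0.57 = 0.10773 m
Layer 4: 590 × 2×10⁻⁴ × 0.28 = 0.03304 m
0.63 × 930 × 1.4×10⁻⁴ = 0.082026 m
Δh = 0.06500 + 0.16236 + 0.10773 + 0.03304 + 0.082026 = 0.450156 m ≈ 450 mm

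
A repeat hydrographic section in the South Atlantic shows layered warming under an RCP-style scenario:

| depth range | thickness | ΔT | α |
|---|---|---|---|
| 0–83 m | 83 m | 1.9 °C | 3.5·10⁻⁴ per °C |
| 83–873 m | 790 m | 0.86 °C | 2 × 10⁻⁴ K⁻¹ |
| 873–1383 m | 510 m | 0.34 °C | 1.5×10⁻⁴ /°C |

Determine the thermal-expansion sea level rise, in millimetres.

Layer 1: 83 × 1.9 × 3.5×10⁻⁴ = 0.055195 m
83–873 m: 0.86 × 2×10⁻⁴ × 790 = 0.13588 m
0.34 × 1.5×10⁻⁴ × 510 = 0.02601 m
Δh = 0.055195 + 0.13588 + 0.02601 = 0.217085 m

Δh ≈ 217 mm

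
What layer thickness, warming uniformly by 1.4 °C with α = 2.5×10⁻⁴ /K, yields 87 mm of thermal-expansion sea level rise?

250 m

H = Δh/(αΔT) = 0.087 / (2.5×10⁻⁴ × 1.4) ≈ 248.6 m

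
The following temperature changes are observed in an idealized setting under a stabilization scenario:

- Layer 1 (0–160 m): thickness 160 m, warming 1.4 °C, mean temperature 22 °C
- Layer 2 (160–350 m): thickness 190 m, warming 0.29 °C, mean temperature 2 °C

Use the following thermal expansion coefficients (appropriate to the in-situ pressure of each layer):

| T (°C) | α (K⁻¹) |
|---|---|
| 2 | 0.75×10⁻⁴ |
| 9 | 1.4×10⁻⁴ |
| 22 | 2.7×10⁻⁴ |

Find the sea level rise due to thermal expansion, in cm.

6.46 cm

Layer 1 at 22 °C → α = 2.7×10⁻⁴ K⁻¹
Layer 2 at 2 °C → α = 0.75×10⁻⁴ K⁻¹
1.4 × 160 × 2.7×10⁻⁴ = 0.06048 m
Layer 2: 0.29 × 190 × 0.75×10⁻⁴ = 0.0041325 m
Δh = 0.06048 + 0.0041325 = 0.0646125 m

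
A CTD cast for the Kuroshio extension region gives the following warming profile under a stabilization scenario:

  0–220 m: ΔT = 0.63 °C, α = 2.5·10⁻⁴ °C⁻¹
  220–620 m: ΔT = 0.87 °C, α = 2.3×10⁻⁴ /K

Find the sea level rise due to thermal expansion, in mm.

Layer 1: 2.5×10⁻⁴ × 0.63 × 220 = 0.03465 m
400 × 2.3×10⁻⁴ × 0.87 = 0.08004 m
Δh = 0.03465 + 0.08004 = 0.11469 m

115 mm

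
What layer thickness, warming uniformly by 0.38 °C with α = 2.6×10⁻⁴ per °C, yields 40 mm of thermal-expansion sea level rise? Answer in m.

H = Δh/(αΔT) = 0.04 / (2.6×10⁻⁴ × 0.38) ≈ 404.9 m

H ≈ 405 m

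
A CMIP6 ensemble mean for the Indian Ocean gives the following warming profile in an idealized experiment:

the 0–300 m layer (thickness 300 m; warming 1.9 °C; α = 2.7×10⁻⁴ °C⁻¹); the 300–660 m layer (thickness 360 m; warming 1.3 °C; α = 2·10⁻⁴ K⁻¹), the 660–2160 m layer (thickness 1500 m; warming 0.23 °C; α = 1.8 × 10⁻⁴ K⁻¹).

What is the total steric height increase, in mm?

0–300 m: 300 × 2.7×10⁻⁴ × 1.9 = 0.15390 m
1.3 × 2×10⁻⁴ × 360 = 0.09360 m
1.8×10⁻⁴ × 0.23 × 1500 = 0.06210 m
Δh = 0.15390 + 0.09360 + 0.06210 = 0.30960 m

Δh ≈ 310 mm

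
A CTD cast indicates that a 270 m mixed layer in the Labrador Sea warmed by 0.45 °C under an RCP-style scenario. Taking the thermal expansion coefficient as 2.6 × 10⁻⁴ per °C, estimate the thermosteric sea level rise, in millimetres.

31.6 mm

Δh = αΔT·H = 2.6×10⁻⁴ × 0.45 × 270 = 0.03159 m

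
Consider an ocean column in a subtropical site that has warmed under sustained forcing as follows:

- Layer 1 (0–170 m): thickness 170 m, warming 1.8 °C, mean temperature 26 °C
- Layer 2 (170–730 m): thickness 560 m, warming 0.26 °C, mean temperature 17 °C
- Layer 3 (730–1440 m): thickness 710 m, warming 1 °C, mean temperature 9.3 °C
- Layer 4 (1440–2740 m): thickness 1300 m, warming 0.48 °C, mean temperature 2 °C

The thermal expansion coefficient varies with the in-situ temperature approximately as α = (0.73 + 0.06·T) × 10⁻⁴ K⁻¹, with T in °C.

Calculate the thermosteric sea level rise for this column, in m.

Layer 1: α = (0.73 + 0.06×26)×10⁻⁴ = 2.29×10⁻⁴ K⁻¹
Layer 2: α = (0.73 + 0.06×17)×10⁻⁴ = 1.75×10⁻⁴ K⁻¹
Layer 3: α = (0.73 + 0.06×9.3)×10⁻⁴ = 1.288×10⁻⁴ K⁻¹
Layer 4: α = (0.73 + 0.06×2)×10⁻⁴ = 0.85×10⁻⁴ K⁻¹
Layer 1: 1.8 × 2.29×10⁻⁴ × 170 = 0.070074 m
170–730 m: 1.75×10⁻⁴ × 560 × 0.26 = 0.02548 m
1.288×10⁻⁴ × 1 × 710 = 0.091448 m
Layer 4: 0.48 × 0.85×10⁻⁴ × 1300 = 0.05304 m
Δh = 0.070074 + 0.02548 + 0.091448 + 0.05304 = 0.240042 m

Δh ≈ 0.24 m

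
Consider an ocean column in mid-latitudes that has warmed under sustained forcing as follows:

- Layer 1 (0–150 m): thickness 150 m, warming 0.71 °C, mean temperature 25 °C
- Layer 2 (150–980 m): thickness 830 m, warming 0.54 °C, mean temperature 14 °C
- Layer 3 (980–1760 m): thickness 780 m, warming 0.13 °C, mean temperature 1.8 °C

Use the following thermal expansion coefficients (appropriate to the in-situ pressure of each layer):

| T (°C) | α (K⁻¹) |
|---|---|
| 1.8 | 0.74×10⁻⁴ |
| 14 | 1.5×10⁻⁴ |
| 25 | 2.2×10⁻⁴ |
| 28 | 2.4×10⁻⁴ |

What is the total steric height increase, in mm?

98.2 mm

Layer 1 at 25 °C → α = 2.2×10⁻⁴ K⁻¹
Layer 2 at 14 °C → α = 1.5×10⁻⁴ K⁻¹
Layer 3 at 1.8 °C → α = 0.74×10⁻⁴ K⁻¹
0.71 × 2.2×10⁻⁴ × 150 = 0.02343 m
150–980 m: 830 × 0.54 × 1.5×10⁻⁴ = 0.06723 m
980–1760 m: 0.13 × 0.74×10⁻⁴ × 780 = 0.0075036 m
Δh = 0.02343 + 0.06723 + 0.0075036 = 0.0981636 m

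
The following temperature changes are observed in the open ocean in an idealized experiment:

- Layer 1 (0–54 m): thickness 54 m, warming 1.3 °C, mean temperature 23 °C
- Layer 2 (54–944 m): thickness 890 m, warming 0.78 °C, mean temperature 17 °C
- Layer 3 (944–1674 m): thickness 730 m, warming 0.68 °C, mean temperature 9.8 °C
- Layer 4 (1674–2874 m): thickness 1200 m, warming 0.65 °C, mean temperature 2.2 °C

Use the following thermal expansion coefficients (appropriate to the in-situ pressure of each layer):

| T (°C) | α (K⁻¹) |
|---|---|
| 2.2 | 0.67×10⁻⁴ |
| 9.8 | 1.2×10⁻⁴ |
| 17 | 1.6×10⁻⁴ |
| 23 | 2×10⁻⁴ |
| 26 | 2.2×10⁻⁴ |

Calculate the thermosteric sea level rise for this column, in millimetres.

about 237 mm

Layer 1 at 23 °C → α = 2×10⁻⁴ K⁻¹
Layer 2 at 17 °C → α = 1.6×10⁻⁴ K⁻¹
Layer 3 at 9.8 °C → α = 1.2×10⁻⁴ K⁻¹
Layer 4 at 2.2 °C → α = 0.67×10⁻⁴ K⁻¹
2×10⁻⁴ × 1.3 × 54 = 0.01404 m
1.6×10⁻⁴ × 890 × 0.78 = 0.111072 m
Layer 3: 0.68 × 730 × 1.2×10⁻⁴ = 0.059568 m
Layer 4: 0.65 × 0.67×10⁻⁴ × 1200 = 0.05226 m
Δh = 0.01404 + 0.111072 + 0.059568 + 0.05226 = 0.23694 m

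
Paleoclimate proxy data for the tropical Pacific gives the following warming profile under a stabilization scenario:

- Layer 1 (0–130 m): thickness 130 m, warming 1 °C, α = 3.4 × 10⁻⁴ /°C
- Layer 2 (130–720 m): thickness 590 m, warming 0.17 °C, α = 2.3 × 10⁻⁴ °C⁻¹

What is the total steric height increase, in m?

Layer 1: 1 × 3.4×10⁻⁴ × 130 = 0.04420 m
130–720 m: 0.17 × 2.3×10⁻⁴ × 590 = 0.023069 m
Δh = 0.04420 + 0.023069 = 0.067269 m ≈ 0.0673 m

0.0673 m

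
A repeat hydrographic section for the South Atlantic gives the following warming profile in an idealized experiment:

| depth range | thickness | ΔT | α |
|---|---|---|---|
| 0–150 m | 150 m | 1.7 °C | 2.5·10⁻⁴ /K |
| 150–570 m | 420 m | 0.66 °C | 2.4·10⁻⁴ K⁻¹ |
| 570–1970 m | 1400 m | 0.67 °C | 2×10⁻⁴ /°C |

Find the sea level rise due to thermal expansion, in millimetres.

Δh ≈ 318 mm

0–150 m: 2.5×10⁻⁴ × 150 × 1.7 = 0.06375 m
Layer 2: 0.66 × 2.4×10⁻⁴ × 420 = 0.066528 m
0.67 × 1400 × 2×10⁻⁴ = 0.18760 m
Δh = 0.06375 + 0.066528 + 0.18760 = 0.317878 m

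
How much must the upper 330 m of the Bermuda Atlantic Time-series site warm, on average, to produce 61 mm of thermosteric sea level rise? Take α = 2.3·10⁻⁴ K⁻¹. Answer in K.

ΔT ≈ 0.804 K

ΔT = Δh/(αH) = 0.061 / (2.3×10⁻⁴ × 330) ≈ 0.8037 K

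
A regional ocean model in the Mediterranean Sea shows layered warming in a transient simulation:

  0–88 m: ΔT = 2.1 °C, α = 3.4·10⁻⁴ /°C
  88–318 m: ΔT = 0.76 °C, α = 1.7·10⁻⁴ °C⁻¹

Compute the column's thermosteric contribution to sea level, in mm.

2.1 × 3.4×10⁻⁴ × 88 = 0.062832 m
Layer 2: 0.76 × 1.7×10⁻⁴ × 230 = 0.029716 m
Δh = 0.062832 + 0.029716 = 0.092548 m

92.5 mm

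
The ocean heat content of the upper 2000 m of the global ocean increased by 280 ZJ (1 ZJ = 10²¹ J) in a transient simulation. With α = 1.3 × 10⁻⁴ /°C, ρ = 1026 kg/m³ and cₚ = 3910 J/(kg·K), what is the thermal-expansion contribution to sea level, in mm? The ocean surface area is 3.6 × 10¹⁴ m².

Δh = 25.2 mm

Per unit area: Q = 280×10²¹ / (3.6×10¹⁴) ≈ 7.778×10⁸ J/m²
Δh = αQ/(ρcₚ) = 1.3×10⁻⁴ × 7.778×10⁸ / (1026 × 3910) ≈ 0.025205 m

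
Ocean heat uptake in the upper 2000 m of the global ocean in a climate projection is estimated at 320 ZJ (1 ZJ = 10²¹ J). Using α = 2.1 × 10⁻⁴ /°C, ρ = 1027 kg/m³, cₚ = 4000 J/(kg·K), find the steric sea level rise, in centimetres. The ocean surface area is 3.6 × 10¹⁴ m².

Per unit area: Q = 320×10²¹ / (3.6×10¹⁴) ≈ 8.889×10⁸ J/m²
Δh = αQ/(ρcₚ) = 2.1×10⁻⁴ × 8.889×10⁸ / (1027 × 4000) ≈ 0.04544 m

Δh ≈ 4.5 cm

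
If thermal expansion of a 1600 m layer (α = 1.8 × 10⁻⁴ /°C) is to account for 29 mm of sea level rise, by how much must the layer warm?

ΔT = Δh/(αH) = 0.029 / (1.8×10⁻⁴ × 1600) ≈ 0.1007 °C

0.101 °C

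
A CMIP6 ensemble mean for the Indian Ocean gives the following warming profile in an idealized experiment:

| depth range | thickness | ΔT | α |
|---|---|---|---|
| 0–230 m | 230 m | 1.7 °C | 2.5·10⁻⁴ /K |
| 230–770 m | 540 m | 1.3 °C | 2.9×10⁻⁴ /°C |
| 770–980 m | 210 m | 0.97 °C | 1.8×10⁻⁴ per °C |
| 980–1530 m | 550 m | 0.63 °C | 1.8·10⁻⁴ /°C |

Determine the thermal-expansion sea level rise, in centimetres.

1.7 × 2.5×10⁻⁴ × 230 = 0.09775 m
230–770 m: 2.9×10⁻⁴ × 540 × 1.3 = 0.20358 m
Layer 3: 0.97 × 210 × 1.8×10⁻⁴ = 0.036666 m
550 × 1.8×10⁻⁴ × 0.63 = 0.06237 m
Δh = 0.09775 + 0.20358 + 0.036666 + 0.06237 = 0.400366 m

about 40.0 cm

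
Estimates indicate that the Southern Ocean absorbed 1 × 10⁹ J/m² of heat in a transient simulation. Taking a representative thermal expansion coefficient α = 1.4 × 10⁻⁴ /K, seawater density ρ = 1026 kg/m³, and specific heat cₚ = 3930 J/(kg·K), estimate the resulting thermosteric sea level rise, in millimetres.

Δh = αQ/(ρcₚ) = 1.4×10⁻⁴ × 1×10⁹ / (1026 × 3930) ≈ 0.034721 m

34.7 mm of thermosteric rise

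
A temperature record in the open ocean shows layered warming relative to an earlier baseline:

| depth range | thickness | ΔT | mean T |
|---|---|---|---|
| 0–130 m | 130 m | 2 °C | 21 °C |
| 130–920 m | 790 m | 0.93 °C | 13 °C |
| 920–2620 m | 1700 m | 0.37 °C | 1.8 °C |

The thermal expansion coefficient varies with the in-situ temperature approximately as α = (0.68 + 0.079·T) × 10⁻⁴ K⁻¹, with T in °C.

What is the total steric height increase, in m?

Layer 1: α = (0.68 + 0.079×21)×10⁻⁴ = 2.339×10⁻⁴ K⁻¹
Layer 2: α = (0.68 + 0.079×13)×10⁻⁴ = 1.707×10⁻⁴ K⁻¹
Layer 3: α = (0.68 + 0.079×1.8)×10⁻⁴ = 0.8222×10⁻⁴ K⁻¹
2 × 130 × 2.339×10⁻⁴ = 0.060814 m
1.707×10⁻⁴ × 0.93 × 790 = 0.12541329 m
0.8222×10⁻⁴ × 0.37 × 1700 = 0.05171638 m
Δh = 0.060814 + 0.12541329 + 0.05171638 = 0.23794367 m

0.24 m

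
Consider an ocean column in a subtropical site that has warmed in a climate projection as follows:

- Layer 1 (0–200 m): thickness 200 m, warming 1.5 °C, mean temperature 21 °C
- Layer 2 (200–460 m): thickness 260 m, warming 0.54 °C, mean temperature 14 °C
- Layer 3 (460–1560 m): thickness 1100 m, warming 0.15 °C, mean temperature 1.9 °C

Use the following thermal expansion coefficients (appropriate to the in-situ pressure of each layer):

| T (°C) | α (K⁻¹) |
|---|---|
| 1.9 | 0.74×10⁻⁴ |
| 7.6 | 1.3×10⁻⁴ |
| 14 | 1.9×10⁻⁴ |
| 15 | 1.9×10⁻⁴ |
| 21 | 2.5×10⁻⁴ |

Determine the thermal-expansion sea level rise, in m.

about 0.114 m

Layer 1 at 21 °C → α = 2.5×10⁻⁴ K⁻¹
Layer 2 at 14 °C → α = 1.9×10⁻⁴ K⁻¹
Layer 3 at 1.9 °C → α = 0.74×10⁻⁴ K⁻¹
0–200 m: 1.5 × 2.5×10⁻⁴ × 200 = 0.07500 m
200–460 m: 0.54 × 1.9×10⁻⁴ × 260 = 0.026676 m
1100 × 0.74×10⁻⁴ × 0.15 = 0.01221 m
Δh = 0.07500 + 0.026676 + 0.01221 = 0.113886 m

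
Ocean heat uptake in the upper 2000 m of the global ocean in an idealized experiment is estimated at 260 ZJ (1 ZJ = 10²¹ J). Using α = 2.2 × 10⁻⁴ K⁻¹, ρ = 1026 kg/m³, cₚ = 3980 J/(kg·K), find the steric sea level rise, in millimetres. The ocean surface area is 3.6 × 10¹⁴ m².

Δh ≈ 38.9 mm

Per unit area: Q = 260×10²¹ / (3.6×10¹⁴) ≈ 7.222×10⁸ J/m²
Δh = αQ/(ρcₚ) = 2.2×10⁻⁴ × 7.222×10⁸ / (1026 × 3980) ≈ 0.038909 m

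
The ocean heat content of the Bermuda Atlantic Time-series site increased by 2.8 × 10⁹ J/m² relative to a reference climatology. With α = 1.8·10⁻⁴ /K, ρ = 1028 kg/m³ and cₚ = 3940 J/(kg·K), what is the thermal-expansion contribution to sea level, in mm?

Δh = αQ/(ρcₚ) = 1.8×10⁻⁴ × 2.8×10⁹ / (1028 × 3940) ≈ 0.12443 m

124 mm of thermosteric rise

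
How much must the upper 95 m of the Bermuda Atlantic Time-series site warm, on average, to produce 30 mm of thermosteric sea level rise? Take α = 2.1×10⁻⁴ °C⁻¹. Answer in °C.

ΔT ≈ 1.50 °C

ΔT = Δh/(αH) = 0.03 / (2.1×10⁻⁴ × 95) ≈ 1.504 °C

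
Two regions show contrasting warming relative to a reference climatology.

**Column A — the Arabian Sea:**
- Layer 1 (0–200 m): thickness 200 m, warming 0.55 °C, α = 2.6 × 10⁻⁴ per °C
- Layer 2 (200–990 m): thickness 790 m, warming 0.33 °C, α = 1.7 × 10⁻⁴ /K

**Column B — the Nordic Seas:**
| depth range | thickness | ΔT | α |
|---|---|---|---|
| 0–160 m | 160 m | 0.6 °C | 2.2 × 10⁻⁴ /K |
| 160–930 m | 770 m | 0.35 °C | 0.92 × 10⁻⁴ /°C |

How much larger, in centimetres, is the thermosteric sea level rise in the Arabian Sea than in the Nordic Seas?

A Layer 1: 0.55 × 2.6×10⁻⁴ × 200 = 0.02860 m
A 0.33 × 1.7×10⁻⁴ × 790 = 0.044319 m
A total: 0.072919 m
B 0.6 × 160 × 2.2×10⁻⁴ = 0.02112 m
B 0.35 × 770 × 0.92×10⁻⁴ = 0.024794 m
B total: 0.045914 m
Difference: 0.072919 − 0.045914 = 0.027005 m

2.70 cm larger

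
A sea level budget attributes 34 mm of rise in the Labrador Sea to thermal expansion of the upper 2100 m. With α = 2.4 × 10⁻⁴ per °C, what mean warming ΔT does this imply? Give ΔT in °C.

ΔT = Δh/(αH) = 0.034 / (2.4×10⁻⁴ × 2100) ≈ 0.06746 °C

0.067 °C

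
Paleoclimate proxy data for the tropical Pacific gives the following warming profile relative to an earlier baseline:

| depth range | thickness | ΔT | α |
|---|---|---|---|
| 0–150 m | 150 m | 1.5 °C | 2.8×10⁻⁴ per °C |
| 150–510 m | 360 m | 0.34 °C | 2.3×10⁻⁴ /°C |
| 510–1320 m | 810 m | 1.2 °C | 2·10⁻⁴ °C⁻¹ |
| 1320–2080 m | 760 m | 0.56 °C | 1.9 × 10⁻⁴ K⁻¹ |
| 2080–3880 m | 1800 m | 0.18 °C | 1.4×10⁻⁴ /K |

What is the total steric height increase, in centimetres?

Δh ≈ 41 cm

Layer 1: 150 × 2.8×10⁻⁴ × 1.5 = 0.06300 m
Layer 2: 2.3×10⁻⁴ × 360 × 0.34 = 0.028152 m
Layer 3: 1.2 × 810 × 2×10⁻⁴ = 0.19440 m
Layer 4: 760 × 0.56 × 1.9×10⁻⁴ = 0.080864 m
2080–3880 m: 0.18 × 1800 × 1.4×10⁻⁴ = 0.04536 m
Δh = 0.06300 + 0.028152 + 0.19440 + 0.080864 + 0.04536 = 0.411776 m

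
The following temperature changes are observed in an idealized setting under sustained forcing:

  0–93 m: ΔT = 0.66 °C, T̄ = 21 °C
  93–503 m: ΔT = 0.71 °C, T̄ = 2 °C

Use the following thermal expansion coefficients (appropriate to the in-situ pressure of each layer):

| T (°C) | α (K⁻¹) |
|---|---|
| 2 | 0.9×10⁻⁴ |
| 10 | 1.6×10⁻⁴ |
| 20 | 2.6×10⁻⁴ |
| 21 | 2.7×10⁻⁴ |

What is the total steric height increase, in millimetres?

Layer 1 at 21 °C → α = 2.7×10⁻⁴ K⁻¹
Layer 2 at 2 °C → α = 0.9×10⁻⁴ K⁻¹
0–93 m: 0.66 × 2.7×10⁻⁴ × 93 = 0.0165726 m
93–503 m: 0.9×10⁻⁴ × 410 × 0.71 = 0.026199 m
Δh = 0.0165726 + 0.026199 = 0.0427716 m

Δh ≈ 43 mm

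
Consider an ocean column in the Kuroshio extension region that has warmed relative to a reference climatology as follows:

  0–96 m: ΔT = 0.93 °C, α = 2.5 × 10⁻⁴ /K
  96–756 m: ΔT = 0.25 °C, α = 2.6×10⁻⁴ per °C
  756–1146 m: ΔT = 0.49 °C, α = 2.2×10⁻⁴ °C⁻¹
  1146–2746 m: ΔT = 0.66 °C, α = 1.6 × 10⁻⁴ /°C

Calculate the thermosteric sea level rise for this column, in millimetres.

Δh ≈ 276 mm

Layer 1: 2.5×10⁻⁴ × 96 × 0.93 = 0.02232 m
2.6×10⁻⁴ × 660 × 0.25 = 0.04290 m
0.49 × 2.2×10⁻⁴ × 390 = 0.042042 m
0.66 × 1600 × 1.6×10⁻⁴ = 0.16896 m
Δh = 0.02232 + 0.04290 + 0.042042 + 0.16896 = 0.276222 m ≈ 276 mm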